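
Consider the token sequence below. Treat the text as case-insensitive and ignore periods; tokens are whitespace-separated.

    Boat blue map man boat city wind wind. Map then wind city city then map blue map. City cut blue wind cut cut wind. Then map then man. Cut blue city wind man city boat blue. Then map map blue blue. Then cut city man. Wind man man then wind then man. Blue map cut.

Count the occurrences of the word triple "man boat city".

Scanning the 53 overlapping trigram windows for "man boat city":
  position 4–6: man boat city

1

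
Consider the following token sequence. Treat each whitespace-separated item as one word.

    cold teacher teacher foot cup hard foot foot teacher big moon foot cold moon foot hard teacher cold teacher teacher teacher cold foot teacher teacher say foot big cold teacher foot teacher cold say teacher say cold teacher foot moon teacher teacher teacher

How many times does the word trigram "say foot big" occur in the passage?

1

Scanning the 41 overlapping trigram windows for "say foot big":
  position 26–28: say foot big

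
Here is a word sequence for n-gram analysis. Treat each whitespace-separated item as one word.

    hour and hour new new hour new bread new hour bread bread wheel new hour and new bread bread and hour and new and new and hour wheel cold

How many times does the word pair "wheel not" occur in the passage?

Scanning the 28 overlapping bigram windows for "wheel not":
  (none found)

0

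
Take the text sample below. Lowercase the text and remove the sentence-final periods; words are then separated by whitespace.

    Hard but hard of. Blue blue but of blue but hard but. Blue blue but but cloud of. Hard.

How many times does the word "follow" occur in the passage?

0

Scanning the 19 tokens for "follow":
  (none found)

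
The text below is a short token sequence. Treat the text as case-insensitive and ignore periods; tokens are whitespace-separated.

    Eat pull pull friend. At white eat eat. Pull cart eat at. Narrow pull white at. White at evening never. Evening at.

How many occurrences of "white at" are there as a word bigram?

Scanning the 21 overlapping bigram windows for "white at":
  position 15–16: white at
  position 17–18: white at

2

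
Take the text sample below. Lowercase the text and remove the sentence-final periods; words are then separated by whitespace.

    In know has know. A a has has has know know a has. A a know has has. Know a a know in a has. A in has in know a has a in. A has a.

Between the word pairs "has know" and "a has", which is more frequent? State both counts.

"has know": 3 occurrences
"a has": 5 occurrences

"a has" (5 vs 3)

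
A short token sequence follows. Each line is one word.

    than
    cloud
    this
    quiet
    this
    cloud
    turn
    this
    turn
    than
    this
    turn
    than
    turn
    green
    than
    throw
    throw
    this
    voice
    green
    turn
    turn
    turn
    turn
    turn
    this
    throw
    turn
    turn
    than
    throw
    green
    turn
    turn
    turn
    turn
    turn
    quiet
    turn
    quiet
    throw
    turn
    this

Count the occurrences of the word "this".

7

Scanning the 44 tokens for "this":
  position 3: this
  position 5: this
  position 8: this
  position 11: this
  position 19: this
  position 27: this
  position 44: this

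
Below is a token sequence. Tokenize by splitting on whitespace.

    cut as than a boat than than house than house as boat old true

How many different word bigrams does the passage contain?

14 tokens → 13 bigram windows in total.
Repeated bigrams (each contributes count−1 duplicates):
  than house: 2
1 duplicate windows → 13 − 1 = 12 distinct.

12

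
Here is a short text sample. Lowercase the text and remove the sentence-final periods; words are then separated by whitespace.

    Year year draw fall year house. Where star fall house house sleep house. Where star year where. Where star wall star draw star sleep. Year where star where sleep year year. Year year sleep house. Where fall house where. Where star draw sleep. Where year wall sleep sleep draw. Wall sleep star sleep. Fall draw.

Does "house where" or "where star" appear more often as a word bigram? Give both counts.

"where star" (5 vs 4)

"house where": 4 occurrences
"where star": 5 occurrences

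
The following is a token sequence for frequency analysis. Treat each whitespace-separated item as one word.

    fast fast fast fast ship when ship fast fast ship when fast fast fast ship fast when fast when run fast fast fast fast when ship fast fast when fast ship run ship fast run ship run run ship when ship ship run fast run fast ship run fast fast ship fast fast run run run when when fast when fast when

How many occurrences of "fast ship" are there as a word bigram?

6

Scanning the 61 overlapping bigram windows for "fast ship":
  position 4–5: fast ship
  position 9–10: fast ship
  position 14–15: fast ship
  position 30–31: fast ship
  position 46–47: fast ship
  position 50–51: fast ship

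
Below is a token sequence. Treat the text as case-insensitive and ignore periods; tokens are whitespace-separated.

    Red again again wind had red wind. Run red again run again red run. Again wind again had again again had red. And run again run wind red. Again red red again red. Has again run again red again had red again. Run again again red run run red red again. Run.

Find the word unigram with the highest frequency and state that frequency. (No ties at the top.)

"again", 18 times

Unigram frequencies (highest first):
  again: 18
  red: 14
  run: 10
  wind: 4
  had: 4
  and: 1
  … (1 more, each ≤ 1)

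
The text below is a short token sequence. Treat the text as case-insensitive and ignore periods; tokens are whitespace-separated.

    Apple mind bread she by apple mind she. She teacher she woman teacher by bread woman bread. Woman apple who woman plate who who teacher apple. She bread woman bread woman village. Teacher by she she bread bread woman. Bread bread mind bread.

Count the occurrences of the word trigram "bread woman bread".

Scanning the 41 overlapping trigram windows for "bread woman bread":
  position 15–17: bread woman bread
  position 28–30: bread woman bread
  position 38–40: bread woman bread

3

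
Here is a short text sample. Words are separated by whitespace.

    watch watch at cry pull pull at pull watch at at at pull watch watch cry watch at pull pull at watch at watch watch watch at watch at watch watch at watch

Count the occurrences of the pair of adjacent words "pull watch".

2

Scanning the 32 overlapping bigram windows for "pull watch":
  position 8–9: pull watch
  position 13–14: pull watch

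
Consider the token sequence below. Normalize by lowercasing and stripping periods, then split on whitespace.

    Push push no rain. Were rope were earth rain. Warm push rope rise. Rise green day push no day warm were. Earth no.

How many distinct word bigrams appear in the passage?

23 tokens → 22 bigram windows in total.
Repeated bigrams (each contributes count−1 duplicates):
  push no: 2
  were earth: 2
2 duplicate windows → 22 − 2 = 20 distinct.

20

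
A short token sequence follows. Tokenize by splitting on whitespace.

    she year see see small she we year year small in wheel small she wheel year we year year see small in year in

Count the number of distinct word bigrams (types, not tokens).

24 tokens → 23 bigram windows in total.
Repeated bigrams (each contributes count−1 duplicates):
  see small: 2
  small in: 2
  small she: 2
  we year: 2
  year see: 2
  year year: 2
6 duplicate windows → 23 − 6 = 17 distinct.

17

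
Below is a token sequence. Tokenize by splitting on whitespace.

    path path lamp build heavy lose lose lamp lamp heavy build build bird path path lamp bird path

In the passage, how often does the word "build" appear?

Scanning the 18 tokens for "build":
  position 4: build
  position 11: build
  position 12: build

3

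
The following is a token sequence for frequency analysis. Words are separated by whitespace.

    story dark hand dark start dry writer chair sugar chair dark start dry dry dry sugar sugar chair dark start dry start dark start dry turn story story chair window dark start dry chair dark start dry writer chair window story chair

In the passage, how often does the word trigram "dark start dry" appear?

6

Scanning the 40 overlapping trigram windows for "dark start dry":
  position 4–6: dark start dry
  position 11–13: dark start dry
  position 19–21: dark start dry
  position 23–25: dark start dry
  position 31–33: dark start dry
  position 35–37: dark start dry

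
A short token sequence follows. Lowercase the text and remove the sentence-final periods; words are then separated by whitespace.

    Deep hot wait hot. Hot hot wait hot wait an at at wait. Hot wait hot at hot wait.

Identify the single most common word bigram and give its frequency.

"hot wait", 5 times

Bigram frequencies (highest first):
  hot wait: 5
  wait hot: 4
  hot hot: 2
  deep hot: 1
  wait an: 1
  an at: 1
  … (4 more, each ≤ 1)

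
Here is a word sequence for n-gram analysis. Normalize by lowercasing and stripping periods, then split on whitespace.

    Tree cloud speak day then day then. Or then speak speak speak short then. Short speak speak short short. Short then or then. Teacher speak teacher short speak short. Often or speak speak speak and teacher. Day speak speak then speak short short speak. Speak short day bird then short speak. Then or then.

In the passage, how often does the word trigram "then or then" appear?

Scanning the 52 overlapping trigram windows for "then or then":
  position 7–9: then or then
  position 21–23: then or then
  position 52–54: then or then

3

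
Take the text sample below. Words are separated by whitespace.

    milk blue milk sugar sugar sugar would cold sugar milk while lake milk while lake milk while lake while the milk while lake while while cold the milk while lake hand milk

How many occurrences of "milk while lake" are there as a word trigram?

Scanning the 30 overlapping trigram windows for "milk while lake":
  position 10–12: milk while lake
  position 13–15: milk while lake
  position 16–18: milk while lake
  position 21–23: milk while lake
  position 28–30: milk while lake

5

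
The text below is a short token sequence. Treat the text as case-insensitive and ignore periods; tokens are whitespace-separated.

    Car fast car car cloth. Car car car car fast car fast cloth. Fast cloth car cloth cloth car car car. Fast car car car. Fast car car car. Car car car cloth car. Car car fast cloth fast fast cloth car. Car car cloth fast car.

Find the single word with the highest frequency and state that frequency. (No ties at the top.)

Unigram frequencies (highest first):
  car: 28
  fast: 10
  cloth: 9

"car", 28 times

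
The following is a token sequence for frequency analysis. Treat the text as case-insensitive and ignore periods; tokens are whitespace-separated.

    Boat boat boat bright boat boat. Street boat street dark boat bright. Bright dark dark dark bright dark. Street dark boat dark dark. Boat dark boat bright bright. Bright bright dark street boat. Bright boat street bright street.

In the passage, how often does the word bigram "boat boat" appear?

3

Scanning the 37 overlapping bigram windows for "boat boat":
  position 1–2: boat boat
  position 2–3: boat boat
  position 5–6: boat boat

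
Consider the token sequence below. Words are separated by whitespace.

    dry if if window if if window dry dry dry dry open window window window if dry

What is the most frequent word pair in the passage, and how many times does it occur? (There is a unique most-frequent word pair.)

Bigram frequencies (highest first):
  dry dry: 3
  if if: 2
  if window: 2
  window if: 2
  window window: 2
  dry if: 1
  … (4 more, each ≤ 1)

"dry dry", 3 times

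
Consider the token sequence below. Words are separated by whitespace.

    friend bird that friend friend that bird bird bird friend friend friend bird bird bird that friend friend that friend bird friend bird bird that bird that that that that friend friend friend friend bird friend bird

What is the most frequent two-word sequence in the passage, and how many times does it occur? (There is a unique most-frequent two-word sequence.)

Bigram frequencies (highest first):
  friend friend: 7
  friend bird: 6
  bird bird: 5
  bird that: 4
  that friend: 4
  bird friend: 3
  … (3 more, each ≤ 3)

"friend friend", 7 times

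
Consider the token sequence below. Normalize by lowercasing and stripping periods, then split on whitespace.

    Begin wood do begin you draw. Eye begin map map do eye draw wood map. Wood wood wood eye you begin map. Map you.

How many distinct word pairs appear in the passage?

20

24 tokens → 23 bigram windows in total.
Repeated bigrams (each contributes count−1 duplicates):
  begin map: 2
  map map: 2
  wood wood: 2
3 duplicate windows → 23 − 3 = 20 distinct.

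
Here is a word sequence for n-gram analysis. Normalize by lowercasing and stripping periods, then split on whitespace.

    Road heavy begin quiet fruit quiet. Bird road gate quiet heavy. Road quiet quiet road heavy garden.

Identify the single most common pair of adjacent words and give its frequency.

Bigram frequencies (highest first):
  road heavy: 2
  heavy begin: 1
  begin quiet: 1
  quiet fruit: 1
  fruit quiet: 1
  quiet bird: 1
  … (9 more, each ≤ 1)

"road heavy", 2 times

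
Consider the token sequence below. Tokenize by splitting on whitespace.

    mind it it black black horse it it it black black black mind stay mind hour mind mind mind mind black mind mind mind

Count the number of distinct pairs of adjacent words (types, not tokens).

13

24 tokens → 23 bigram windows in total.
Repeated bigrams (each contributes count−1 duplicates):
  mind mind: 5
  black black: 3
  it it: 3
  black mind: 2
  it black: 2
10 duplicate windows → 23 − 10 = 13 distinct.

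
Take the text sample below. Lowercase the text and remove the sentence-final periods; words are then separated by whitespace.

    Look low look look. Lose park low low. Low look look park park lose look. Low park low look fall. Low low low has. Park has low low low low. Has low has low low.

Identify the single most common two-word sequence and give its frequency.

Bigram frequencies (highest first):
  low low: 8
  low look: 3
  low has: 3
  has low: 3
  look low: 2
  look look: 2
  … (12 more, each ≤ 2)

"low low", 8 times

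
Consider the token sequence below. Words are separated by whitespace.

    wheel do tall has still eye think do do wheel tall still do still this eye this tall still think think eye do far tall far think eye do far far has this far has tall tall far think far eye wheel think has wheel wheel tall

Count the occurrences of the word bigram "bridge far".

Scanning the 46 overlapping bigram windows for "bridge far":
  (none found)

0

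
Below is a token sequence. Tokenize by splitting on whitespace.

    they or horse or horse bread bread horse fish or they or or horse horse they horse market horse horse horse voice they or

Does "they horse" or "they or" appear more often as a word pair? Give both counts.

"they or" (3 vs 1)

"they horse": 1 occurrence
"they or": 3 occurrences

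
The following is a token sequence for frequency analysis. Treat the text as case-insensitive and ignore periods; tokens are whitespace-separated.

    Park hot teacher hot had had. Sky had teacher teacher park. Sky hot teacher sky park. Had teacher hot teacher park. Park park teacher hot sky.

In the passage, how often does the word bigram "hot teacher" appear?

Scanning the 25 overlapping bigram windows for "hot teacher":
  position 2–3: hot teacher
  position 13–14: hot teacher
  position 19–20: hot teacher

3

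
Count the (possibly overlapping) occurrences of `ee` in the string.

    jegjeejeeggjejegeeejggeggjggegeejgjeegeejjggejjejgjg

7

Sliding a length-2 window over the 52 characters (51 positions):
  position 5–6: ee
  position 8–9: ee
  position 17–18: ee
  position 18–19: ee
  position 31–32: ee
  position 36–37: ee
  position 39–40: ee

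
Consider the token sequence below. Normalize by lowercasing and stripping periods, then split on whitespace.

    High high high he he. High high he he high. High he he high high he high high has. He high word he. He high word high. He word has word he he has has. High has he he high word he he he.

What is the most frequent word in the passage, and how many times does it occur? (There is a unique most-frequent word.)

Unigram frequencies (highest first):
  he: 18
  high: 16
  has: 5
  word: 5

"he", 18 times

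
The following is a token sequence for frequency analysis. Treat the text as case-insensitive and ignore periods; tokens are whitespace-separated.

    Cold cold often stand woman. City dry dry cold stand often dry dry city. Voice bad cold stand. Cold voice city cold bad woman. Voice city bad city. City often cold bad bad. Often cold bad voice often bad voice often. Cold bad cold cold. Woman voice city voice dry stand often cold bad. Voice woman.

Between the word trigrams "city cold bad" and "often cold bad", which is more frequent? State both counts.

"often cold bad" (4 vs 1)

"city cold bad": 1 occurrence
"often cold bad": 4 occurrences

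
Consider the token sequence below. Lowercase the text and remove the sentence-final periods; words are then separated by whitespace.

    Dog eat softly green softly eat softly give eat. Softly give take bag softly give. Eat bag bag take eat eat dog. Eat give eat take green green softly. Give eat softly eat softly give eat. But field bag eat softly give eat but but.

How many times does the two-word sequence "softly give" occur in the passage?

Scanning the 44 overlapping bigram windows for "softly give":
  position 7–8: softly give
  position 10–11: softly give
  position 14–15: softly give
  position 29–30: softly give
  position 34–35: softly give
  position 41–42: softly give

6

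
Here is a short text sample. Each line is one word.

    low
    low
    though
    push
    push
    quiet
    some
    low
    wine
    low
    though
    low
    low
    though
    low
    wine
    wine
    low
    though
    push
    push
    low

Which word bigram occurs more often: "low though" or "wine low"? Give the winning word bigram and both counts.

"low though" (4 vs 2)

"low though": 4 occurrences
"wine low": 2 occurrences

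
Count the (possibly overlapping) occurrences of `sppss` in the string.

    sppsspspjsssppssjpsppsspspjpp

3

Sliding a length-5 window over the 29 characters (25 positions):
  position 1–5: sppss
  position 12–16: sppss
  position 19–23: sppss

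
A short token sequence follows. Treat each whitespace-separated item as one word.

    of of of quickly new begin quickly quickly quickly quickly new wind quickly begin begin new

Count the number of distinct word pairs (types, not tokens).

16 tokens → 15 bigram windows in total.
Repeated bigrams (each contributes count−1 duplicates):
  quickly quickly: 3
  of of: 2
  quickly new: 2
4 duplicate windows → 15 − 4 = 11 distinct.

11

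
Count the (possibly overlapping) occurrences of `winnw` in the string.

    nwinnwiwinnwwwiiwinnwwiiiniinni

3

Sliding a length-5 window over the 31 characters (27 positions):
  position 2–6: winnw
  position 8–12: winnw
  position 17–21: winnw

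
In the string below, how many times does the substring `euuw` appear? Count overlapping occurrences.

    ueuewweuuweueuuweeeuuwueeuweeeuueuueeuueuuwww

Sliding a length-4 window over the 45 characters (42 positions):
  position 7–10: euuw
  position 13–16: euuw
  position 19–22: euuw
  position 40–43: euuw

4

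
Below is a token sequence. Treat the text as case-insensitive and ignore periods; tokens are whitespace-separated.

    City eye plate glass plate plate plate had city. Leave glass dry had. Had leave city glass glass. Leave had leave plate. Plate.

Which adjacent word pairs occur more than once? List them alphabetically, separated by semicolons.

had leave; plate plate

Bigram counts meeting the condition (more than once):
  had leave: 2
  plate plate: 3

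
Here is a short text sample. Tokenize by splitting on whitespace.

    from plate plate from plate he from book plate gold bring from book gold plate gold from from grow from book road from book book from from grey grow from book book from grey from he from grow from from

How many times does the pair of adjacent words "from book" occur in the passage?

5

Scanning the 39 overlapping bigram windows for "from book":
  position 7–8: from book
  position 12–13: from book
  position 20–21: from book
  position 23–24: from book
  position 30–31: from book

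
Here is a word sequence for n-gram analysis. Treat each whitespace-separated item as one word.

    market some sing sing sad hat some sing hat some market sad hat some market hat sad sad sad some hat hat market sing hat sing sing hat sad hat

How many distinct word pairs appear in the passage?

30 tokens → 29 bigram windows in total.
Repeated bigrams (each contributes count−1 duplicates):
  hat some: 3
  sad hat: 3
  sing hat: 3
  hat sad: 2
  sad sad: 2
  sing sing: 2
  some market: 2
  some sing: 2
11 duplicate windows → 29 − 11 = 18 distinct.

18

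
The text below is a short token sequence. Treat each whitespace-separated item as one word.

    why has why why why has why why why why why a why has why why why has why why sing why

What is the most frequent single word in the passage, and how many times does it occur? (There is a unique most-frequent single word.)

"why", 16 times

Unigram frequencies (highest first):
  why: 16
  has: 4
  a: 1
  sing: 1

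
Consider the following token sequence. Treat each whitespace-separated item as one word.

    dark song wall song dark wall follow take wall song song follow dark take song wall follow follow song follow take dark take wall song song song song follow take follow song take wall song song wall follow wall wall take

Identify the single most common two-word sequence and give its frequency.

Bigram frequencies (highest first):
  song song: 5
  wall song: 4
  song wall: 3
  wall follow: 3
  follow take: 3
  take wall: 3
  … (15 more, each ≤ 3)

"song song", 5 times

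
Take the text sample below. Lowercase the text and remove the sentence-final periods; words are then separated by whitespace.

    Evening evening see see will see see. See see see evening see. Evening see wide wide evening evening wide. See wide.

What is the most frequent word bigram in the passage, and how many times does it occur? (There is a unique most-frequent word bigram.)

Bigram frequencies (highest first):
  see see: 5
  evening see: 3
  evening evening: 2
  see evening: 2
  see wide: 2
  see will: 1
  … (5 more, each ≤ 1)

"see see", 5 times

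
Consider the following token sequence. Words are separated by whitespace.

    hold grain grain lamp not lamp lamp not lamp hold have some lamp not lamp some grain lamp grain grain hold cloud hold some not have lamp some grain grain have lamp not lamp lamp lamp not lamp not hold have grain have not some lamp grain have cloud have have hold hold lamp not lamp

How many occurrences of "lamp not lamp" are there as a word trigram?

6

Scanning the 54 overlapping trigram windows for "lamp not lamp":
  position 4–6: lamp not lamp
  position 7–9: lamp not lamp
  position 13–15: lamp not lamp
  position 32–34: lamp not lamp
  position 36–38: lamp not lamp
  position 54–56: lamp not lamp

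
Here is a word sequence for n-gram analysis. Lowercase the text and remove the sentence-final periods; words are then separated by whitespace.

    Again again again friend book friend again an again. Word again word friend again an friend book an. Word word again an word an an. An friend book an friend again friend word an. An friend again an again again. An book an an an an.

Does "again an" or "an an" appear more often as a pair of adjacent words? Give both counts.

"an an" (6 vs 5)

"again an": 5 occurrences
"an an": 6 occurrences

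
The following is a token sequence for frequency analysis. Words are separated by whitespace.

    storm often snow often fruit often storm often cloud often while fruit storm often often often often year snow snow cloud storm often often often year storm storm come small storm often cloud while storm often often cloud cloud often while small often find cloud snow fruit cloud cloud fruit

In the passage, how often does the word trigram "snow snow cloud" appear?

1

Scanning the 48 overlapping trigram windows for "snow snow cloud":
  position 19–21: snow snow cloud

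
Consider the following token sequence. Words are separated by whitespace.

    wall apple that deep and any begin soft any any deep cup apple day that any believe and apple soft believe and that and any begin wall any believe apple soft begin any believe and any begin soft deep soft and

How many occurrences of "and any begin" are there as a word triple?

3

Scanning the 39 overlapping trigram windows for "and any begin":
  position 5–7: and any begin
  position 24–26: and any begin
  position 35–37: and any begin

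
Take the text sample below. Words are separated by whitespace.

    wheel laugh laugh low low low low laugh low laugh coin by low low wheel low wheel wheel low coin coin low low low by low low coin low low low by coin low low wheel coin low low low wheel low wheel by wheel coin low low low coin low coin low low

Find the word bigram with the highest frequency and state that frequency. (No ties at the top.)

Bigram frequencies (highest first):
  low low: 15
  coin low: 7
  low wheel: 5
  low coin: 4
  wheel low: 3
  laugh low: 2
  … (13 more, each ≤ 2)

"low low", 15 times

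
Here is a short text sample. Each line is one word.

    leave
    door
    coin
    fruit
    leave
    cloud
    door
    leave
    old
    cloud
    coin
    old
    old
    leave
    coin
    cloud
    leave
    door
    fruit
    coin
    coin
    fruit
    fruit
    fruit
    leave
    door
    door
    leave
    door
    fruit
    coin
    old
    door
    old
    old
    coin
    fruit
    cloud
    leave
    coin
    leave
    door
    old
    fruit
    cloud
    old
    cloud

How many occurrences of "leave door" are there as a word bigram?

Scanning the 46 overlapping bigram windows for "leave door":
  position 1–2: leave door
  position 17–18: leave door
  position 25–26: leave door
  position 28–29: leave door
  position 41–42: leave door

5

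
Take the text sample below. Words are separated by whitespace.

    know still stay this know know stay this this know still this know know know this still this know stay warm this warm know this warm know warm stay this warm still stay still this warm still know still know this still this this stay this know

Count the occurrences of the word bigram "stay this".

Scanning the 46 overlapping bigram windows for "stay this":
  position 3–4: stay this
  position 7–8: stay this
  position 29–30: stay this
  position 45–46: stay this

4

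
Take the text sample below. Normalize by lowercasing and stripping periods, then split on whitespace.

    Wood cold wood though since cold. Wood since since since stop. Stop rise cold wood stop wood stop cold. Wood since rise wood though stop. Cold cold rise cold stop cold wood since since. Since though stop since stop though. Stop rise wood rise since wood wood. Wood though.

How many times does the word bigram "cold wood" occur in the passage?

Scanning the 48 overlapping bigram windows for "cold wood":
  position 2–3: cold wood
  position 6–7: cold wood
  position 14–15: cold wood
  position 19–20: cold wood
  position 31–32: cold wood

5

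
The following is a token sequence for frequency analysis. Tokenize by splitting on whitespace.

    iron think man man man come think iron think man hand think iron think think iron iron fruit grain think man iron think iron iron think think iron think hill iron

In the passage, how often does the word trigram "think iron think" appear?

Scanning the 29 overlapping trigram windows for "think iron think":
  position 7–9: think iron think
  position 12–14: think iron think
  position 27–29: think iron think

3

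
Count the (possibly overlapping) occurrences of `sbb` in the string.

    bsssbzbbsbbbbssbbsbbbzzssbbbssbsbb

5

Sliding a length-3 window over the 34 characters (32 positions):
  position 9–11: sbb
  position 15–17: sbb
  position 18–20: sbb
  position 25–27: sbb
  position 32–34: sbb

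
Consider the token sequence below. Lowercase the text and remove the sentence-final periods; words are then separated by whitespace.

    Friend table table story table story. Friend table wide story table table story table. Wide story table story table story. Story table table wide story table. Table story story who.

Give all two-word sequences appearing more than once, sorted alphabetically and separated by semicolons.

friend table; story story; story table; table story; table table; table wide; wide story

Bigram counts meeting the condition (more than once):
  friend table: 2
  story story: 2
  story table: 7
  table story: 6
  table table: 4
  table wide: 3
  wide story: 3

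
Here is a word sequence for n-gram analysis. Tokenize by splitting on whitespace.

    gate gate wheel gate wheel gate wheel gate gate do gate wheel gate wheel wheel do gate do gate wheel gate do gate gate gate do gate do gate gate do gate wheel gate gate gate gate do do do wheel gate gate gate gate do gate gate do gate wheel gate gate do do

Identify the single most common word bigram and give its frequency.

"gate gate", 13 times

Bigram frequencies (highest first):
  gate gate: 13
  gate do: 10
  do gate: 9
  gate wheel: 8
  wheel gate: 8
  do do: 3
  … (3 more, each ≤ 1)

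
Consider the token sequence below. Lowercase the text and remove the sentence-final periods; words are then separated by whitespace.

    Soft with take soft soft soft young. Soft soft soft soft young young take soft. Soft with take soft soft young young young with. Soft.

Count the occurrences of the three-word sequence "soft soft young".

Scanning the 23 overlapping trigram windows for "soft soft young":
  position 5–7: soft soft young
  position 10–12: soft soft young
  position 19–21: soft soft young

3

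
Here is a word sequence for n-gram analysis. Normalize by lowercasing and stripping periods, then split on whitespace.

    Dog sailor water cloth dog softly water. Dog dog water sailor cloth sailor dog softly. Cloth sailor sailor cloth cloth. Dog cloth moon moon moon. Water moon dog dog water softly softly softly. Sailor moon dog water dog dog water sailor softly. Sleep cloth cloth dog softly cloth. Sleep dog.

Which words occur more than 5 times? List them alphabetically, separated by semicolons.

cloth; dog; sailor; softly; water

Unigram counts meeting the condition (more than 5 times):
  cloth: 9
  dog: 13
  sailor: 7
  softly: 7
  water: 7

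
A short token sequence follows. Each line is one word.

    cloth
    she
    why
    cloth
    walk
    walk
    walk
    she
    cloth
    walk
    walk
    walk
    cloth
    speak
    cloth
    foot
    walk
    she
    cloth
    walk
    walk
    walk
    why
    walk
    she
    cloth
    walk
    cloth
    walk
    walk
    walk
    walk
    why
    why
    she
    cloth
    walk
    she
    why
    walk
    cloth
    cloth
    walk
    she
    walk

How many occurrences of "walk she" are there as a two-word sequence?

5

Scanning the 44 overlapping bigram windows for "walk she":
  position 7–8: walk she
  position 17–18: walk she
  position 24–25: walk she
  position 37–38: walk she
  position 43–44: walk she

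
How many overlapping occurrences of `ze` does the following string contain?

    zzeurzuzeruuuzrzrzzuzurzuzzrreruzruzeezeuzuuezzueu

Sliding a length-2 window over the 50 characters (49 positions):
  position 2–3: ze
  position 8–9: ze
  position 36–37: ze
  position 39–40: ze

4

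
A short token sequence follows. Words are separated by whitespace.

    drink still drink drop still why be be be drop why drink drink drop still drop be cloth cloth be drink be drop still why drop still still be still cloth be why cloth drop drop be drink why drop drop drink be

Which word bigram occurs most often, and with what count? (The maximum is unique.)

Bigram frequencies (highest first):
  drop still: 4
  drink drop: 2
  still why: 2
  be be: 2
  be drop: 2
  drop be: 2
  … (23 more, each ≤ 2)

"drop still", 4 times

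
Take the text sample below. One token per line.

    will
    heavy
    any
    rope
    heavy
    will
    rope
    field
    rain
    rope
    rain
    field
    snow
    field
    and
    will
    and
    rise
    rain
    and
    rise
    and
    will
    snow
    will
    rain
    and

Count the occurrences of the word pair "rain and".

2

Scanning the 26 overlapping bigram windows for "rain and":
  position 19–20: rain and
  position 26–27: rain and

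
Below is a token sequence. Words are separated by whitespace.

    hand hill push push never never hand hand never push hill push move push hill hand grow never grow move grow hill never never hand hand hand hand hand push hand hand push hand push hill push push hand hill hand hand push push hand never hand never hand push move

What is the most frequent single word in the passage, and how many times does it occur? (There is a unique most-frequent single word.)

"hand", 18 times

Unigram frequencies (highest first):
  hand: 18
  push: 13
  never: 8
  hill: 6
  move: 3
  grow: 3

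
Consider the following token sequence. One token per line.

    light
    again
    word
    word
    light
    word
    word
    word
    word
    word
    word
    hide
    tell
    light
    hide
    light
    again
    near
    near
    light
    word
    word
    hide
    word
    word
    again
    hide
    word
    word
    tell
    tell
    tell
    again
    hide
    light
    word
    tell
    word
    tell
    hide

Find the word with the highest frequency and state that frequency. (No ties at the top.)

"word", 16 times

Unigram frequencies (highest first):
  word: 16
  light: 6
  hide: 6
  tell: 6
  again: 4
  near: 2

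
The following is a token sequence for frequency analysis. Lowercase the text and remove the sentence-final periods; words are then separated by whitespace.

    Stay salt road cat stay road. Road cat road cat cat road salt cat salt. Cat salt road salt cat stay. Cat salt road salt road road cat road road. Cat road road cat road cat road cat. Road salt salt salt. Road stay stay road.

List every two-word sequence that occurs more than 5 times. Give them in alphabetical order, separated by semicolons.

cat road; road cat

Bigram counts meeting the condition (more than 5 times):
  cat road: 7
  road cat: 8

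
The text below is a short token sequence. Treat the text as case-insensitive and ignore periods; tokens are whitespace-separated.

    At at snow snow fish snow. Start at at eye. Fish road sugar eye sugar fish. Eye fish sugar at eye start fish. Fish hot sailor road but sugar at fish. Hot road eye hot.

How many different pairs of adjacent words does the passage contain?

29

35 tokens → 34 bigram windows in total.
Repeated bigrams (each contributes count−1 duplicates):
  at at: 2
  at eye: 2
  eye fish: 2
  fish hot: 2
  sugar at: 2
5 duplicate windows → 34 − 5 = 29 distinct.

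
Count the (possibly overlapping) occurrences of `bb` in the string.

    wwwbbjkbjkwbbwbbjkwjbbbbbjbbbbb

Sliding a length-2 window over the 31 characters (30 positions):
  position 4–5: bb
  position 12–13: bb
  position 15–16: bb
  position 21–22: bb
  position 22–23: bb
  position 23–24: bb
  position 24–25: bb
  position 27–28: bb
  position 28–29: bb
  position 29–30: bb
  … (1 more)

11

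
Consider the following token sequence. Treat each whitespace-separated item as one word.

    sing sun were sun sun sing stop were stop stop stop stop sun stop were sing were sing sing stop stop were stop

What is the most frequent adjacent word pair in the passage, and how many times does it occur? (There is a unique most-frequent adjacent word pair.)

"stop stop", 4 times

Bigram frequencies (highest first):
  stop stop: 4
  stop were: 3
  sing stop: 2
  were stop: 2
  were sing: 2
  sing sun: 1
  … (8 more, each ≤ 1)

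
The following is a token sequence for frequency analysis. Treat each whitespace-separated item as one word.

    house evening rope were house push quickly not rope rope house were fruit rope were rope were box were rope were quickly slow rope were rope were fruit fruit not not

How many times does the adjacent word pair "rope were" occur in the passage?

6

Scanning the 30 overlapping bigram windows for "rope were":
  position 3–4: rope were
  position 14–15: rope were
  position 16–17: rope were
  position 20–21: rope were
  position 24–25: rope were
  position 26–27: rope were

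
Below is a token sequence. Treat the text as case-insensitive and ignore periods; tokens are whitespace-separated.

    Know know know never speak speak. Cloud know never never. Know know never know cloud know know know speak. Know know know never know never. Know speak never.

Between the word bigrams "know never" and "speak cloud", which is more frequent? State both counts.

"know never": 5 occurrences
"speak cloud": 1 occurrence

"know never" (5 vs 1)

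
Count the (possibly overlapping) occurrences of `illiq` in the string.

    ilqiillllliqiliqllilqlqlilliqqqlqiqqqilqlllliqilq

1

Sliding a length-5 window over the 49 characters (45 positions):
  position 25–29: illiq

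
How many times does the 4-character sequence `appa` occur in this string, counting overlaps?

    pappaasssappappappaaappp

4

Sliding a length-4 window over the 24 characters (21 positions):
  position 2–5: appa
  position 10–13: appa
  position 13–16: appa
  position 16–19: appa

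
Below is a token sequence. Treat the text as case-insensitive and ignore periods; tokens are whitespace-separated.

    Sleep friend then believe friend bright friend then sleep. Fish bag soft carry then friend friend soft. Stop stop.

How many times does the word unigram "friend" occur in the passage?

Scanning the 19 tokens for "friend":
  position 2: friend
  position 5: friend
  position 7: friend
  position 15: friend
  position 16: friend

5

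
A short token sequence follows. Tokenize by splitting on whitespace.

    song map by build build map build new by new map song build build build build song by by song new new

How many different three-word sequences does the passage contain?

19

22 tokens → 20 trigram windows in total.
Repeated trigrams (each contributes count−1 duplicates):
  build build build: 2
1 duplicate windows → 20 − 1 = 19 distinct.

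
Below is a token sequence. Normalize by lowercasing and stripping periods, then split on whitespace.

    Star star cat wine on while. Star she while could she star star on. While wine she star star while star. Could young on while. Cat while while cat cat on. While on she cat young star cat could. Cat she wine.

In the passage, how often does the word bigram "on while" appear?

Scanning the 41 overlapping bigram windows for "on while":
  position 5–6: on while
  position 14–15: on while
  position 24–25: on while
  position 31–32: on while

4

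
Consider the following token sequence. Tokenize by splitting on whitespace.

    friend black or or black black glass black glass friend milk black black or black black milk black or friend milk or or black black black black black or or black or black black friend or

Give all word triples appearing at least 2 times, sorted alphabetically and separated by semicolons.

black black black; black black or; black or black; black or or; or black black; or or black

Trigram counts meeting the condition (at least 2 times):
  black black black: 3
  black black or: 2
  black or black: 2
  black or or: 2
  or black black: 4
  or or black: 3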